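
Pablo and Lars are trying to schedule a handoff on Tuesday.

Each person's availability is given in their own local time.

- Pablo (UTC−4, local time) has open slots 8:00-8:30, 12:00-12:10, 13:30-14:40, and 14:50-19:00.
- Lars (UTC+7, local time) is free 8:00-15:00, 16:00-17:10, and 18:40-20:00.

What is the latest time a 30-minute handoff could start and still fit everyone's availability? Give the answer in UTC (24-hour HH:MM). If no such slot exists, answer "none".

12:00

Pablo → UTC: 12:00–12:30, 16:00–16:10, 17:30–18:40, 18:50–23:00.
Lars → UTC: 01:00–08:00, 09:00–10:10, 11:40–13:00.
Pablo ∩ Lars: 12:00–12:30.
Windows ≥ 30 min: 12:00–12:30.
Latest start in the last window 12:00–12:30 is 12:30 − 30 min = 12:00.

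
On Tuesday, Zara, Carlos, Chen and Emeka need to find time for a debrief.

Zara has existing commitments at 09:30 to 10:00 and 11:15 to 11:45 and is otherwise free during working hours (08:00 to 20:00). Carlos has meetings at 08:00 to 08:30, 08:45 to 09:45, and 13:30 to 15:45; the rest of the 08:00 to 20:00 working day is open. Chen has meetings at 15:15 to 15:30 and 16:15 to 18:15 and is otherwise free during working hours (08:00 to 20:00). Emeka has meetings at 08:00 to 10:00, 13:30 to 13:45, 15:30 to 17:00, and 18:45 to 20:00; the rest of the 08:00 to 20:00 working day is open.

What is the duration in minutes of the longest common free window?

105 minutes

Zara free within 08:00–20:00: 08:00–09:30, 10:00–11:15, 11:45–20:00.
Carlos free within 08:00–20:00: 08:30–08:45, 09:45–13:30, 15:45–20:00.
Chen free within 08:00–20:00: 08:00–15:15, 15:30–16:15, 18:15–20:00.
Emeka free within 08:00–20:00: 10:00–13:30, 13:45–15:30, 17:00–18:45.
Zara ∩ Carlos: 08:30–08:45, 10:00–11:15, 11:45–13:30, 15:45–20:00.
Zara ∩ Carlos ∩ Chen: 08:30–08:45, 10:00–11:15, 11:45–13:30, 15:45–16:15, 18:15–20:00.
Zara ∩ Carlos ∩ Chen ∩ Emeka: 10:00–11:15, 11:45–13:30, 18:15–18:45.
Common window lengths: 75, 105, 30 min; longest is 105.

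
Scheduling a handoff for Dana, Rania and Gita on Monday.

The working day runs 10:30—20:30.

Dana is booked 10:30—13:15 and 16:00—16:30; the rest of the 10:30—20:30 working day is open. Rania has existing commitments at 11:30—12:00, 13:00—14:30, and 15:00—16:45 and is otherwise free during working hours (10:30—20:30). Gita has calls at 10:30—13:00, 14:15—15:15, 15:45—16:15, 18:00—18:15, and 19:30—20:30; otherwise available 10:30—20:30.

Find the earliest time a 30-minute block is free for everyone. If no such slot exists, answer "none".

Dana free within 10:30–20:30: 13:15–16:00, 16:30–20:30.
Rania free within 10:30–20:30: 10:30–11:30, 12:00–13:00, 14:30–15:00, 16:45–20:30.
Gita free within 10:30–20:30: 13:00–14:15, 15:15–15:45, 16:15–18:00, 18:15–19:30.
Dana ∩ Rania: 14:30–15:00, 16:45–20:30.
Dana ∩ Rania ∩ Gita: 16:45–18:00, 18:15–19:30.
Windows ≥ 30 min: 16:45–18:00, 18:15–19:30.
Earliest such window starts at 16:45.

16:45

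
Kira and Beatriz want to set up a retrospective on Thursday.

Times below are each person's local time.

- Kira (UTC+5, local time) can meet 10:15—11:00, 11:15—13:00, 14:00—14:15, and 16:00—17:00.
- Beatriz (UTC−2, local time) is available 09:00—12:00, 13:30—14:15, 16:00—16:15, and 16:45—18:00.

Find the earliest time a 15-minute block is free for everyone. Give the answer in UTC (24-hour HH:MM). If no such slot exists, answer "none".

Kira → UTC: 05:15–06:00, 06:15–08:00, 09:00–09:15, 11:00–12:00.
Beatriz → UTC: 11:00–14:00, 15:30–16:15, 18:00–18:15, 18:45–20:00.
Kira ∩ Beatriz: 11:00–12:00.
Windows ≥ 15 min: 11:00–12:00.
Earliest such window starts at 11:00.

11:00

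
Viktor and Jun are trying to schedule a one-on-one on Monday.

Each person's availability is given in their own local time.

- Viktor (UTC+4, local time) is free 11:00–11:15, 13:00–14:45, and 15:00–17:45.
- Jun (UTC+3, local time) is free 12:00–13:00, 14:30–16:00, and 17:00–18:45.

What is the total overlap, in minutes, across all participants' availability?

150 minutes

Viktor → UTC: 07:00–07:15, 09:00–10:45, 11:00–13:45.
Jun → UTC: 09:00–10:00, 11:30–13:00, 14:00–15:45.
Viktor ∩ Jun: 09:00–10:00, 11:30–13:00.
Total common minutes: 60 + 90 = 150.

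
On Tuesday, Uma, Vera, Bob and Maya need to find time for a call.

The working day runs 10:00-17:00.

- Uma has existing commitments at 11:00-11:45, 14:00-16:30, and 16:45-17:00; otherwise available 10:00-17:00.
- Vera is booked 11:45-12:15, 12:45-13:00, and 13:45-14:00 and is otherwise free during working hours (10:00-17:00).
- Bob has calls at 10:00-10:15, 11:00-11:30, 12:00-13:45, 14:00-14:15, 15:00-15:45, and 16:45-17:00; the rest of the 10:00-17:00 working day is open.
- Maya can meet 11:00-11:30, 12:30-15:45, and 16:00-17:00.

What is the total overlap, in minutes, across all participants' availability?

15 minutes

Uma free within 10:00–17:00: 10:00–11:00, 11:45–14:00, 16:30–16:45.
Vera free within 10:00–17:00: 10:00–11:45, 12:15–12:45, 13:00–13:45, 14:00–17:00.
Bob free within 10:00–17:00: 10:15–11:00, 11:30–12:00, 13:45–14:00, 14:15–15:00, 15:45–16:45.
Uma ∩ Vera: 10:00–11:00, 12:15–12:45, 13:00–13:45, 16:30–16:45.
Uma ∩ Vera ∩ Bob: 10:15–11:00, 16:30–16:45.
Uma ∩ Vera ∩ Bob ∩ Maya: 16:30–16:45.
Total common minutes: 15.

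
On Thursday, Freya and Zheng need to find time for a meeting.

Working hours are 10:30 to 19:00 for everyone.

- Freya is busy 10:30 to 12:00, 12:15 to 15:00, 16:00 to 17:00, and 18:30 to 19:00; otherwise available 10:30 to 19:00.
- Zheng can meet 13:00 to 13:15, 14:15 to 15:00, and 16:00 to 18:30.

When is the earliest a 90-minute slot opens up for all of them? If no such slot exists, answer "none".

17:00

Freya free within 10:30–19:00: 12:00–12:15, 15:00–16:00, 17:00–18:30.
Freya ∩ Zheng: 17:00–18:30.
Windows ≥ 90 min: 17:00–18:30.
Earliest such window starts at 17:00.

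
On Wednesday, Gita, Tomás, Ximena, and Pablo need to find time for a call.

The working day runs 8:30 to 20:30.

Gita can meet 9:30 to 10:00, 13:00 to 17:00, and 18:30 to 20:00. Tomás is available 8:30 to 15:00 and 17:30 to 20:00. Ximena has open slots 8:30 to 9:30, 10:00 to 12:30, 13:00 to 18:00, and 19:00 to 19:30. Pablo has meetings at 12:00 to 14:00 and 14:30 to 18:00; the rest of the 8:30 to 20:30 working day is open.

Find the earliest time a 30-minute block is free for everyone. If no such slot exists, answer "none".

Pablo free within 08:30–20:30: 08:30–12:00, 14:00–14:30, 18:00–20:30.
Gita ∩ Tomás: 09:30–10:00, 13:00–15:00, 18:30–20:00.
Gita ∩ Tomás ∩ Ximena: 13:00–15:00, 19:00–19:30.
Gita ∩ Tomás ∩ Ximena ∩ Pablo: 14:00–14:30, 19:00–19:30.
Windows ≥ 30 min: 14:00–14:30, 19:00–19:30.
Earliest such window starts at 14:00.

14:00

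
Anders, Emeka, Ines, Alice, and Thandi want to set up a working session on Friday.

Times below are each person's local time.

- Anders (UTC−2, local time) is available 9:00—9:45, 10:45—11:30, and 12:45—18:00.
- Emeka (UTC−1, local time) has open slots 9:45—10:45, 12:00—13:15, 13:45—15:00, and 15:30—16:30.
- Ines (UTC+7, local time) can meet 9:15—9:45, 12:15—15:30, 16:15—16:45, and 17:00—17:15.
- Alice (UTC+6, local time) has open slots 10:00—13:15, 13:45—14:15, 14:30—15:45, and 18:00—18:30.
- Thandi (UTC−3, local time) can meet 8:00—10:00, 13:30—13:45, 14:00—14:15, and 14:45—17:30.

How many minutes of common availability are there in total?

Anders → UTC: 11:00–11:45, 12:45–13:30, 14:45–20:00.
Emeka → UTC: 10:45–11:45, 13:00–14:15, 14:45–16:00, 16:30–17:30.
Ines → UTC: 02:15–02:45, 05:15–08:30, 09:15–09:45, 10:00–10:15.
Alice → UTC: 04:00–07:15, 07:45–08:15, 08:30–09:45, 12:00–12:30.
Thandi → UTC: 11:00–13:00, 16:30–16:45, 17:00–17:15, 17:45–20:30.
Anders ∩ Emeka: 11:00–11:45, 13:00–13:30, 14:45–16:00, 16:30–17:30.
Anders ∩ Emeka ∩ Ines: (none).
Anders ∩ Emeka ∩ Ines ∩ Alice: (none).
Anders ∩ Emeka ∩ Ines ∩ Alice ∩ Thandi: (none).
Total common minutes: 0.

0 minutes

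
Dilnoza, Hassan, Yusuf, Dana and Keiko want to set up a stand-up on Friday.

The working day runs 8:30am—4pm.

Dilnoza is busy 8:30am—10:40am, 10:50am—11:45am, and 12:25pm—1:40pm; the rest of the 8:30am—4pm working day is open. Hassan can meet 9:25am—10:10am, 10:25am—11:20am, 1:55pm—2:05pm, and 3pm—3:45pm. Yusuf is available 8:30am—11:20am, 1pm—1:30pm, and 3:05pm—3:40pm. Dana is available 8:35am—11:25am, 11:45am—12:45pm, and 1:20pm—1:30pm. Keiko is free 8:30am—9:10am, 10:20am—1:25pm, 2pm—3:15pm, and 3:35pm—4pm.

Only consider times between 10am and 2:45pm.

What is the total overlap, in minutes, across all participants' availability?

Dilnoza free within 08:30–16:00: 10:40–10:50, 11:45–12:25, 13:40–16:00.
Dilnoza ∩ Hassan: 10:40–10:50, 13:55–14:05, 15:00–15:45.
Dilnoza ∩ Hassan ∩ Yusuf: 10:40–10:50, 15:05–15:40.
Dilnoza ∩ Hassan ∩ Yusuf ∩ Dana: 10:40–10:50.
Dilnoza ∩ Hassan ∩ Yusuf ∩ Dana ∩ Keiko: 10:40–10:50.
Restricted to 10:00–14:45: 10:40–10:50.
Total common minutes: 10.

10 minutes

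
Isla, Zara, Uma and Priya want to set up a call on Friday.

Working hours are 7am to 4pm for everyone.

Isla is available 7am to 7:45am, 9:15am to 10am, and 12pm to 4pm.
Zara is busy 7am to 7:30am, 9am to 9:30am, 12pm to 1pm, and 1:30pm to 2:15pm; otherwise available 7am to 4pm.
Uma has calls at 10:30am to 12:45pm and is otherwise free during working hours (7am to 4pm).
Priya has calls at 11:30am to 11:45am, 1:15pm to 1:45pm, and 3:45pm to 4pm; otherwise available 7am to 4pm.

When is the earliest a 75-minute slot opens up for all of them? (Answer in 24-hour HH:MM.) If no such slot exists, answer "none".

Zara free within 07:00–16:00: 07:30–09:00, 09:30–12:00, 13:00–13:30, 14:15–16:00.
Uma free within 07:00–16:00: 07:00–10:30, 12:45–16:00.
Priya free within 07:00–16:00: 07:00–11:30, 11:45–13:15, 13:45–15:45.
Isla ∩ Zara: 07:30–07:45, 09:30–10:00, 13:00–13:30, 14:15–16:00.
Isla ∩ Zara ∩ Uma: 07:30–07:45, 09:30–10:00, 13:00–13:30, 14:15–16:00.
Isla ∩ Zara ∩ Uma ∩ Priya: 07:30–07:45, 09:30–10:00, 13:00–13:15, 14:15–15:45.
Windows ≥ 75 min: 14:15–15:45.
Earliest such window starts at 14:15.

14:15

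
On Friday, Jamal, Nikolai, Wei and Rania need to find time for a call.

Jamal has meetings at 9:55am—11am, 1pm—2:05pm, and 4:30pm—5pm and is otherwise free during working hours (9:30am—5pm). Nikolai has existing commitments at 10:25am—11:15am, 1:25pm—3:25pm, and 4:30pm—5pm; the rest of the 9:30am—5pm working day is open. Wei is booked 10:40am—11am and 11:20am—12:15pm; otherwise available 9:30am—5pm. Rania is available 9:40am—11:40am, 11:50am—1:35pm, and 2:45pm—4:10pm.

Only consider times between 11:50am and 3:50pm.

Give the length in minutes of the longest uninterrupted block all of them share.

45 minutes

Jamal free within 09:30–17:00: 09:30–09:55, 11:00–13:00, 14:05–16:30.
Nikolai free within 09:30–17:00: 09:30–10:25, 11:15–13:25, 15:25–16:30.
Wei free within 09:30–17:00: 09:30–10:40, 11:00–11:20, 12:15–17:00.
Jamal ∩ Nikolai: 09:30–09:55, 11:15–13:00, 15:25–16:30.
Jamal ∩ Nikolai ∩ Wei: 09:30–09:55, 11:15–11:20, 12:15–13:00, 15:25–16:30.
Jamal ∩ Nikolai ∩ Wei ∩ Rania: 09:40–09:55, 11:15–11:20, 12:15–13:00, 15:25–16:10.
Restricted to 11:50–15:50: 12:15–13:00, 15:25–15:50.
Common window lengths: 45, 25 min; longest is 45.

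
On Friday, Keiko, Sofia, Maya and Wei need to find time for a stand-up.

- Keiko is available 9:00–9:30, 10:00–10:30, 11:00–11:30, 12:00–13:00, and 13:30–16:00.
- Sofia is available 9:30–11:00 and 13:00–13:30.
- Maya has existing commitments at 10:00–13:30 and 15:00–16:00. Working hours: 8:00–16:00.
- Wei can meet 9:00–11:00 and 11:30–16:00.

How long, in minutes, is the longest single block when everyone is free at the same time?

Maya free within 08:00–16:00: 08:00–10:00, 13:30–15:00.
Keiko ∩ Sofia: 10:00–10:30.
Keiko ∩ Sofia ∩ Maya: (none).
Keiko ∩ Sofia ∩ Maya ∩ Wei: (none).
No common window.

0 minutes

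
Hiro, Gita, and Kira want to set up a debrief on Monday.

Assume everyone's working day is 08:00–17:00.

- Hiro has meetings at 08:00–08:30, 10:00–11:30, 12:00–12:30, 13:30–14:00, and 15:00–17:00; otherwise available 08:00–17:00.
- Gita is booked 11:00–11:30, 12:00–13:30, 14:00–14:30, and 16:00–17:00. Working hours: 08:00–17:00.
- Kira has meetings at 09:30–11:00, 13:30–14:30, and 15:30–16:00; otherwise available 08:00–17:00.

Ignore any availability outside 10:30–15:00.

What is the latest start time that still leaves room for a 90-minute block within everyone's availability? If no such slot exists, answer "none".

none

Hiro free within 08:00–17:00: 08:30–10:00, 11:30–12:00, 12:30–13:30, 14:00–15:00.
Gita free within 08:00–17:00: 08:00–11:00, 11:30–12:00, 13:30–14:00, 14:30–16:00.
Kira free within 08:00–17:00: 08:00–09:30, 11:00–13:30, 14:30–15:30, 16:00–17:00.
Hiro ∩ Gita: 08:30–10:00, 11:30–12:00, 14:30–15:00.
Hiro ∩ Gita ∩ Kira: 08:30–09:30, 11:30–12:00, 14:30–15:00.
Restricted to 10:30–15:00: 11:30–12:00, 14:30–15:00.
Windows ≥ 90 min: (none).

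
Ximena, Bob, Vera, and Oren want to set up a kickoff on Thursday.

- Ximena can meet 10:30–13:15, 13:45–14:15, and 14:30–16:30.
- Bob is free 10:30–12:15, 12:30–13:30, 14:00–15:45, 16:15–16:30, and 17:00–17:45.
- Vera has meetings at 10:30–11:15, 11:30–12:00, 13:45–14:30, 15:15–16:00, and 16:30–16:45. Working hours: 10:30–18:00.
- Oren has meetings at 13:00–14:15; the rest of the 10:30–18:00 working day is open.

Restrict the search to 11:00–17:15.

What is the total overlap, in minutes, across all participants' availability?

120 minutes

Vera free within 10:30–18:00: 11:15–11:30, 12:00–13:45, 14:30–15:15, 16:00–16:30, 16:45–18:00.
Oren free within 10:30–18:00: 10:30–13:00, 14:15–18:00.
Ximena ∩ Bob: 10:30–12:15, 12:30–13:15, 14:00–14:15, 14:30–15:45, 16:15–16:30.
Ximena ∩ Bob ∩ Vera: 11:15–11:30, 12:00–12:15, 12:30–13:15, 14:30–15:15, 16:15–16:30.
Ximena ∩ Bob ∩ Vera ∩ Oren: 11:15–11:30, 12:00–12:15, 12:30–13:00, 14:30–15:15, 16:15–16:30.
Restricted to 11:00–17:15: 11:15–11:30, 12:00–12:15, 12:30–13:00, 14:30–15:15, 16:15–16:30.
Total common minutes: 15 + 15 + 30 + 45 + 15 = 120.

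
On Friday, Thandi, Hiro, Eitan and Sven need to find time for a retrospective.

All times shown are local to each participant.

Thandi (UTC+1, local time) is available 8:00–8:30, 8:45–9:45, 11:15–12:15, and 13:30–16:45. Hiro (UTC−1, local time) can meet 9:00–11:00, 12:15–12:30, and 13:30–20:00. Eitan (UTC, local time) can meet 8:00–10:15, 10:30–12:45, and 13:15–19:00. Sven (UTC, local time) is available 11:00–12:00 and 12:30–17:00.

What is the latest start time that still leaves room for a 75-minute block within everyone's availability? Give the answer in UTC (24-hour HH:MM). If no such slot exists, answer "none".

14:30

Thandi → UTC: 07:00–07:30, 07:45–08:45, 10:15–11:15, 12:30–15:45.
Hiro → UTC: 10:00–12:00, 13:15–13:30, 14:30–21:00.
Eitan → UTC: 08:00–10:15, 10:30–12:45, 13:15–19:00.
Sven → UTC: 11:00–12:00, 12:30–17:00.
Thandi ∩ Hiro: 10:15–11:15, 13:15–13:30, 14:30–15:45.
Thandi ∩ Hiro ∩ Eitan: 10:30–11:15, 13:15–13:30, 14:30–15:45.
Thandi ∩ Hiro ∩ Eitan ∩ Sven: 11:00–11:15, 13:15–13:30, 14:30–15:45.
Windows ≥ 75 min: 14:30–15:45.
Latest start in the last window 14:30–15:45 is 15:45 − 75 min = 14:30.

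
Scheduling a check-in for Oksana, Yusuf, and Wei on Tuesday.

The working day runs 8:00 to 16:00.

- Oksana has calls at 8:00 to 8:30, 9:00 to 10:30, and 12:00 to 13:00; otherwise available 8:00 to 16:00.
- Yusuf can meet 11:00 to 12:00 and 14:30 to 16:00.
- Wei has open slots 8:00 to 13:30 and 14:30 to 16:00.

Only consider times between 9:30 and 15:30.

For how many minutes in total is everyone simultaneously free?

Oksana free within 08:00–16:00: 08:30–09:00, 10:30–12:00, 13:00–16:00.
Oksana ∩ Yusuf: 11:00–12:00, 14:30–16:00.
Oksana ∩ Yusuf ∩ Wei: 11:00–12:00, 14:30–16:00.
Restricted to 09:30–15:30: 11:00–12:00, 14:30–15:30.
Total common minutes: 60 + 60 = 120.

120 minutes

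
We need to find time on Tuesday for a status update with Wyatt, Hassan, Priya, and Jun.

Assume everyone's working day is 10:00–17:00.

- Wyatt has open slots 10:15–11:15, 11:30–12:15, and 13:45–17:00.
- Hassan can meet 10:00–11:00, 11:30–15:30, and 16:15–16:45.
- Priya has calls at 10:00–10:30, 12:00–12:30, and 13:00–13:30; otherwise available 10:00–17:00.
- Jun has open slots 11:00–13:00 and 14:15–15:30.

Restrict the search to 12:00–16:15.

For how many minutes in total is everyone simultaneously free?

Priya free within 10:00–17:00: 10:30–12:00, 12:30–13:00, 13:30–17:00.
Wyatt ∩ Hassan: 10:15–11:00, 11:30–12:15, 13:45–15:30, 16:15–16:45.
Wyatt ∩ Hassan ∩ Priya: 10:30–11:00, 11:30–12:00, 13:45–15:30, 16:15–16:45.
Wyatt ∩ Hassan ∩ Priya ∩ Jun: 11:30–12:00, 14:15–15:30.
Restricted to 12:00–16:15: 14:15–15:30.
Total common minutes: 75.

75 minutes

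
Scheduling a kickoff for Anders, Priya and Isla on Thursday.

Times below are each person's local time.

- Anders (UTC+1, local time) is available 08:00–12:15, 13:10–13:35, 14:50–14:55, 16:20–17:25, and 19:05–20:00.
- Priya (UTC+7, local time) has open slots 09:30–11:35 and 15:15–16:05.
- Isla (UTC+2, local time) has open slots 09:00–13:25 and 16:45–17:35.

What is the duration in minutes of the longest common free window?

50 minutes

Anders → UTC: 07:00–11:15, 12:10–12:35, 13:50–13:55, 15:20–16:25, 18:05–19:00.
Priya → UTC: 02:30–04:35, 08:15–09:05.
Isla → UTC: 07:00–11:25, 14:45–15:35.
Anders ∩ Priya: 08:15–09:05.
Anders ∩ Priya ∩ Isla: 08:15–09:05.
Single common window of 50 minutes.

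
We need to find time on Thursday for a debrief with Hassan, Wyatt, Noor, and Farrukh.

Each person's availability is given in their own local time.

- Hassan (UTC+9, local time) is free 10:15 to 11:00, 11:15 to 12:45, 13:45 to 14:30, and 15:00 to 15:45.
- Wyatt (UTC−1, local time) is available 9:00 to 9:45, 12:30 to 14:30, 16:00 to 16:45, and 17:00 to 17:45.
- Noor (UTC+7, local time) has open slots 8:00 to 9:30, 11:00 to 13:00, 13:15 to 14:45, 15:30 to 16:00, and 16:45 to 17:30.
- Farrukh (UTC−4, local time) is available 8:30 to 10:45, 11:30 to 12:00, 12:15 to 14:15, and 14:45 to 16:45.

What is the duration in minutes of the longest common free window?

0 minutes

Hassan → UTC: 01:15–02:00, 02:15–03:45, 04:45–05:30, 06:00–06:45.
Wyatt → UTC: 10:00–10:45, 13:30–15:30, 17:00–17:45, 18:00–18:45.
Noor → UTC: 01:00–02:30, 04:00–06:00, 06:15–07:45, 08:30–09:00, 09:45–10:30.
Farrukh → UTC: 12:30–14:45, 15:30–16:00, 16:15–18:15, 18:45–20:45.
Hassan ∩ Wyatt: (none).
Hassan ∩ Wyatt ∩ Noor: (none).
Hassan ∩ Wyatt ∩ Noor ∩ Farrukh: (none).
No common window.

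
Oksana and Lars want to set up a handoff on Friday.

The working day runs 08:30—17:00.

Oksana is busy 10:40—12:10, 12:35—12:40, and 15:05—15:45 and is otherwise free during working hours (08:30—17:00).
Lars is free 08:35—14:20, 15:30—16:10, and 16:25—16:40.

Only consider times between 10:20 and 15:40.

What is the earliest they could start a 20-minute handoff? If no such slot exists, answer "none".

10:20

Oksana free within 08:30–17:00: 08:30–10:40, 12:10–12:35, 12:40–15:05, 15:45–17:00.
Oksana ∩ Lars: 08:35–10:40, 12:10–12:35, 12:40–14:20, 15:45–16:10, 16:25–16:40.
Restricted to 10:20–15:40: 10:20–10:40, 12:10–12:35, 12:40–14:20.
Windows ≥ 20 min: 10:20–10:40, 12:10–12:35, 12:40–14:20.
Earliest such window starts at 10:20.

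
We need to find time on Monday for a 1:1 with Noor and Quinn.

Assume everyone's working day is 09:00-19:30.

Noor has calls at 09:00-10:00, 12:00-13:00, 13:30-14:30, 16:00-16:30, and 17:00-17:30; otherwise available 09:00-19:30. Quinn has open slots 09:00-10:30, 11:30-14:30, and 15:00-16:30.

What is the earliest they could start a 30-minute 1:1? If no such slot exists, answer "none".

10:00

Noor free within 09:00–19:30: 10:00–12:00, 13:00–13:30, 14:30–16:00, 16:30–17:00, 17:30–19:30.
Noor ∩ Quinn: 10:00–10:30, 11:30–12:00, 13:00–13:30, 15:00–16:00.
Windows ≥ 30 min: 10:00–10:30, 11:30–12:00, 13:00–13:30, 15:00–16:00.
Earliest such window starts at 10:00.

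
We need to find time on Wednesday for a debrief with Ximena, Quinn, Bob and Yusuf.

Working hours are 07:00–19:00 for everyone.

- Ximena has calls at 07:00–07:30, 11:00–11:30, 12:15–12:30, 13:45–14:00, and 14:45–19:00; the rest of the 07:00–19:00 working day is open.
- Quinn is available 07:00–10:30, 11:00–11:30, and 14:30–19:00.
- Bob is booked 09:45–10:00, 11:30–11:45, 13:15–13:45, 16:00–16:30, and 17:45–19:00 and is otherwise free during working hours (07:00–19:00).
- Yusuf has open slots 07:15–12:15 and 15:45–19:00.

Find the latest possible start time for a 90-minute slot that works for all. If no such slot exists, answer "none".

08:15

Ximena free within 07:00–19:00: 07:30–11:00, 11:30–12:15, 12:30–13:45, 14:00–14:45.
Bob free within 07:00–19:00: 07:00–09:45, 10:00–11:30, 11:45–13:15, 13:45–16:00, 16:30–17:45.
Ximena ∩ Quinn: 07:30–10:30, 14:30–14:45.
Ximena ∩ Quinn ∩ Bob: 07:30–09:45, 10:00–10:30, 14:30–14:45.
Ximena ∩ Quinn ∩ Bob ∩ Yusuf: 07:30–09:45, 10:00–10:30.
Windows ≥ 90 min: 07:30–09:45.
Latest start in the last window 07:30–09:45 is 09:45 − 90 min = 08:15.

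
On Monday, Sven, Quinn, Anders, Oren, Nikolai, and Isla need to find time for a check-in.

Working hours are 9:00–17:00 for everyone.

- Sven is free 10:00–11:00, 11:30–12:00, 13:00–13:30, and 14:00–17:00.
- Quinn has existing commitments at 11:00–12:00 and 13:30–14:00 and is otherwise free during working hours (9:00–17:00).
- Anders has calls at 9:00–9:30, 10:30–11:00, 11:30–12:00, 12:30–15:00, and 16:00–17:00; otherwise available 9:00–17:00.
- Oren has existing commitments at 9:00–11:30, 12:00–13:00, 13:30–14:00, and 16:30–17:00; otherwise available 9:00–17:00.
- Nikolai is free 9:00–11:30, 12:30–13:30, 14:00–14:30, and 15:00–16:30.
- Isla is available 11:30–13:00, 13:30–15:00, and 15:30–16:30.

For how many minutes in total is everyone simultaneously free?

Quinn free within 09:00–17:00: 09:00–11:00, 12:00–13:30, 14:00–17:00.
Anders free within 09:00–17:00: 09:30–10:30, 11:00–11:30, 12:00–12:30, 15:00–16:00.
Oren free within 09:00–17:00: 11:30–12:00, 13:00–13:30, 14:00–16:30.
Sven ∩ Quinn: 10:00–11:00, 13:00–13:30, 14:00–17:00.
Sven ∩ Quinn ∩ Anders: 10:00–10:30, 15:00–16:00.
Sven ∩ Quinn ∩ Anders ∩ Oren: 15:00–16:00.
Sven ∩ Quinn ∩ Anders ∩ Oren ∩ Nikolai: 15:00–16:00.
Sven ∩ Quinn ∩ Anders ∩ Oren ∩ Nikolai ∩ Isla: 15:30–16:00.
Total common minutes: 30.

30 minutes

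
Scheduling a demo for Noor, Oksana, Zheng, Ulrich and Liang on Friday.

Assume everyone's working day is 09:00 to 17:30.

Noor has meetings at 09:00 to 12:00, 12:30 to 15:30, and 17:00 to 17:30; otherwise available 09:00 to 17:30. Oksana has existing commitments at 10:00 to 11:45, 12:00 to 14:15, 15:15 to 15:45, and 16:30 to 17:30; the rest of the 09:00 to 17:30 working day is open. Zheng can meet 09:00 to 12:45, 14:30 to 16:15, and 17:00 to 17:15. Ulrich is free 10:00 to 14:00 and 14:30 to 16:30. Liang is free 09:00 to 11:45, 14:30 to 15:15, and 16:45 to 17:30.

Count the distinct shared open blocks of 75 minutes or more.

0

Noor free within 09:00–17:30: 12:00–12:30, 15:30–17:00.
Oksana free within 09:00–17:30: 09:00–10:00, 11:45–12:00, 14:15–15:15, 15:45–16:30.
Noor ∩ Oksana: 15:45–16:30.
Noor ∩ Oksana ∩ Zheng: 15:45–16:15.
Noor ∩ Oksana ∩ Zheng ∩ Ulrich: 15:45–16:15.
Noor ∩ Oksana ∩ Zheng ∩ Ulrich ∩ Liang: (none).
Windows ≥ 75 min: (none).
That's 0 windows.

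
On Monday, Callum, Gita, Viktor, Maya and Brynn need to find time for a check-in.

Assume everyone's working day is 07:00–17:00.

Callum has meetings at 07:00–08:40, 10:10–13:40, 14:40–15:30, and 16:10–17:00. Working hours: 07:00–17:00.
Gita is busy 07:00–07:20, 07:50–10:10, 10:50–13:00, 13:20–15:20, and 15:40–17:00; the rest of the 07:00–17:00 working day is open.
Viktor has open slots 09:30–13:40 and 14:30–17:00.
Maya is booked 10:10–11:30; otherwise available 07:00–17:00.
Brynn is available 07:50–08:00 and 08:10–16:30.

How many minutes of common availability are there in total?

10 minutes

Callum free within 07:00–17:00: 08:40–10:10, 13:40–14:40, 15:30–16:10.
Gita free within 07:00–17:00: 07:20–07:50, 10:10–10:50, 13:00–13:20, 15:20–15:40.
Maya free within 07:00–17:00: 07:00–10:10, 11:30–17:00.
Callum ∩ Gita: 15:30–15:40.
Callum ∩ Gita ∩ Viktor: 15:30–15:40.
Callum ∩ Gita ∩ Viktor ∩ Maya: 15:30–15:40.
Callum ∩ Gita ∩ Viktor ∩ Maya ∩ Brynn: 15:30–15:40.
Total common minutes: 10.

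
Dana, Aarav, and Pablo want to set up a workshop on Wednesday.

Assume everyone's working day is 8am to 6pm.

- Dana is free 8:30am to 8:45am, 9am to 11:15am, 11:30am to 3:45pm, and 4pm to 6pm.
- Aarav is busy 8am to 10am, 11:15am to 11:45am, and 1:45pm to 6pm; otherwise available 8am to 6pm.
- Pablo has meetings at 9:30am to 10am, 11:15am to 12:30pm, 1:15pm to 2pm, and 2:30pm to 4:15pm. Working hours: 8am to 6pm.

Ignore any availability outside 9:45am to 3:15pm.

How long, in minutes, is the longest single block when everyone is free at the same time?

75 minutes

Aarav free within 08:00–18:00: 10:00–11:15, 11:45–13:45.
Pablo free within 08:00–18:00: 08:00–09:30, 10:00–11:15, 12:30–13:15, 14:00–14:30, 16:15–18:00.
Dana ∩ Aarav: 10:00–11:15, 11:45–13:45.
Dana ∩ Aarav ∩ Pablo: 10:00–11:15, 12:30–13:15.
Restricted to 09:45–15:15: 10:00–11:15, 12:30–13:15.
Common window lengths: 75, 45 min; longest is 75.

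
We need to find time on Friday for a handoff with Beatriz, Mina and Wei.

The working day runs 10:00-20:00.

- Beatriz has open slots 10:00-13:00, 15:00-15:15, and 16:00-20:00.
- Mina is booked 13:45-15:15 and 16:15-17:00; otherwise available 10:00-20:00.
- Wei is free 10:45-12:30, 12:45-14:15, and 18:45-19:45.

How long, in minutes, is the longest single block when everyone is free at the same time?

Mina free within 10:00–20:00: 10:00–13:45, 15:15–16:15, 17:00–20:00.
Beatriz ∩ Mina: 10:00–13:00, 16:00–16:15, 17:00–20:00.
Beatriz ∩ Mina ∩ Wei: 10:45–12:30, 12:45–13:00, 18:45–19:45.
Common window lengths: 105, 15, 60 min; longest is 105.

105 minutes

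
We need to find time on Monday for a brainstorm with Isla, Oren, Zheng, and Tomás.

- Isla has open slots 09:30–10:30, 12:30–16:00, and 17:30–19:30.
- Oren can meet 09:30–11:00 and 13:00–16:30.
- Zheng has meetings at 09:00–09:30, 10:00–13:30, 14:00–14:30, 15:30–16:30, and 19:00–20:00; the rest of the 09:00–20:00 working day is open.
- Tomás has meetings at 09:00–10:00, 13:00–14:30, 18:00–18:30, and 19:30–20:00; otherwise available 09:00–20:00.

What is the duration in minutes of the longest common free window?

60 minutes

Zheng free within 09:00–20:00: 09:30–10:00, 13:30–14:00, 14:30–15:30, 16:30–19:00.
Tomás free within 09:00–20:00: 10:00–13:00, 14:30–18:00, 18:30–19:30.
Isla ∩ Oren: 09:30–10:30, 13:00–16:00.
Isla ∩ Oren ∩ Zheng: 09:30–10:00, 13:30–14:00, 14:30–15:30.
Isla ∩ Oren ∩ Zheng ∩ Tomás: 14:30–15:30.
Single common window of 60 minutes.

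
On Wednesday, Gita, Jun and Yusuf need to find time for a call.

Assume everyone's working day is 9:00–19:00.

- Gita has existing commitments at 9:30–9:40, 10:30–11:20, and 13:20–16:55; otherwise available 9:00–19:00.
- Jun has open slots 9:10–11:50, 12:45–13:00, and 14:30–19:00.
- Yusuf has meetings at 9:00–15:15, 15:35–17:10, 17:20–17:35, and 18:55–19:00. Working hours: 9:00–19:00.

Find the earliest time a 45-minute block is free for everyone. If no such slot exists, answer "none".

17:35

Gita free within 09:00–19:00: 09:00–09:30, 09:40–10:30, 11:20–13:20, 16:55–19:00.
Yusuf free within 09:00–19:00: 15:15–15:35, 17:10–17:20, 17:35–18:55.
Gita ∩ Jun: 09:10–09:30, 09:40–10:30, 11:20–11:50, 12:45–13:00, 16:55–19:00.
Gita ∩ Jun ∩ Yusuf: 17:10–17:20, 17:35–18:55.
Windows ≥ 45 min: 17:35–18:55.
Earliest such window starts at 17:35.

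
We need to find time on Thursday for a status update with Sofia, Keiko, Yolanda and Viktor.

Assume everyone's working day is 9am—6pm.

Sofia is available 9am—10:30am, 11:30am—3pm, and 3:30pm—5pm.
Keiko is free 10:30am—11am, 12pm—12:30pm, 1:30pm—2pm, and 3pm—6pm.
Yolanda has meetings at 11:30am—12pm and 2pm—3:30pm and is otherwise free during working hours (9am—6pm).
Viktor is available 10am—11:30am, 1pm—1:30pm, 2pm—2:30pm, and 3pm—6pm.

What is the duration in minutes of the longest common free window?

90 minutes

Yolanda free within 09:00–18:00: 09:00–11:30, 12:00–14:00, 15:30–18:00.
Sofia ∩ Keiko: 12:00–12:30, 13:30–14:00, 15:30–17:00.
Sofia ∩ Keiko ∩ Yolanda: 12:00–12:30, 13:30–14:00, 15:30–17:00.
Sofia ∩ Keiko ∩ Yolanda ∩ Viktor: 15:30–17:00.
Single common window of 90 minutes.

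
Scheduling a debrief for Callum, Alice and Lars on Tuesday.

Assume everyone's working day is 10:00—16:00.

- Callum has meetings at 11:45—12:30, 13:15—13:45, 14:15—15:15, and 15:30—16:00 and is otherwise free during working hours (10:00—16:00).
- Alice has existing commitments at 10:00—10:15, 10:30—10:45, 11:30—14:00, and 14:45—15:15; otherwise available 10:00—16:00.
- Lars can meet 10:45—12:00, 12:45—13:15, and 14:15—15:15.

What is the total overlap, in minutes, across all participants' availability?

45 minutes

Callum free within 10:00–16:00: 10:00–11:45, 12:30–13:15, 13:45–14:15, 15:15–15:30.
Alice free within 10:00–16:00: 10:15–10:30, 10:45–11:30, 14:00–14:45, 15:15–16:00.
Callum ∩ Alice: 10:15–10:30, 10:45–11:30, 14:00–14:15, 15:15–15:30.
Callum ∩ Alice ∩ Lars: 10:45–11:30.
Total common minutes: 45.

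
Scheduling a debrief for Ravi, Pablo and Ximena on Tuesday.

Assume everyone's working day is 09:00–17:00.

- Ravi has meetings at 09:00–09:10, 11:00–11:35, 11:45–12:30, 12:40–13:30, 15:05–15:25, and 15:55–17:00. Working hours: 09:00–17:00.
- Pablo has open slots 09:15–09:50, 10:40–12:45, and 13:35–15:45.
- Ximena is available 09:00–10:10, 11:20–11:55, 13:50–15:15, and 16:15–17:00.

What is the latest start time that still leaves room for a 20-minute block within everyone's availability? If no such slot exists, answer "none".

Ravi free within 09:00–17:00: 09:10–11:00, 11:35–11:45, 12:30–12:40, 13:30–15:05, 15:25–15:55.
Ravi ∩ Pablo: 09:15–09:50, 10:40–11:00, 11:35–11:45, 12:30–12:40, 13:35–15:05, 15:25–15:45.
Ravi ∩ Pablo ∩ Ximena: 09:15–09:50, 11:35–11:45, 13:50–15:05.
Windows ≥ 20 min: 09:15–09:50, 13:50–15:05.
Latest start in the last window 13:50–15:05 is 15:05 − 20 min = 14:45.

14:45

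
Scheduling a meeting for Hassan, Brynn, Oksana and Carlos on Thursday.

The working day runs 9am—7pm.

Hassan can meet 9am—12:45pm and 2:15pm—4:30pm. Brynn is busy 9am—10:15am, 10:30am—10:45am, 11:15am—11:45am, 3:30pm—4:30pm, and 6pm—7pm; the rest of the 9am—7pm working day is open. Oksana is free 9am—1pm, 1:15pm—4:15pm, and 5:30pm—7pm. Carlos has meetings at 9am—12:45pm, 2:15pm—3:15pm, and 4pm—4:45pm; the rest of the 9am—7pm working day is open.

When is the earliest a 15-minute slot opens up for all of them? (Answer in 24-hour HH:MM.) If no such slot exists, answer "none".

Brynn free within 09:00–19:00: 10:15–10:30, 10:45–11:15, 11:45–15:30, 16:30–18:00.
Carlos free within 09:00–19:00: 12:45–14:15, 15:15–16:00, 16:45–19:00.
Hassan ∩ Brynn: 10:15–10:30, 10:45–11:15, 11:45–12:45, 14:15–15:30.
Hassan ∩ Brynn ∩ Oksana: 10:15–10:30, 10:45–11:15, 11:45–12:45, 14:15–15:30.
Hassan ∩ Brynn ∩ Oksana ∩ Carlos: 15:15–15:30.
Windows ≥ 15 min: 15:15–15:30.
Earliest such window starts at 15:15.

15:15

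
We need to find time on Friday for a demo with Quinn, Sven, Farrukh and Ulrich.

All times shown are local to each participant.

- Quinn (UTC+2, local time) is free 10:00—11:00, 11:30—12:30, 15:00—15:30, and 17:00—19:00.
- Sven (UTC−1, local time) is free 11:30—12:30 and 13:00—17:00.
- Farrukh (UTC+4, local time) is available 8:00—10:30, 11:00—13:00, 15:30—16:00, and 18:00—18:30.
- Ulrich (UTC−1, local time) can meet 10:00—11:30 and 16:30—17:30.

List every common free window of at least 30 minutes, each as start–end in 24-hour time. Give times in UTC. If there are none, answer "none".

none

Quinn → UTC: 08:00–09:00, 09:30–10:30, 13:00–13:30, 15:00–17:00.
Sven → UTC: 12:30–13:30, 14:00–18:00.
Farrukh → UTC: 04:00–06:30, 07:00–09:00, 11:30–12:00, 14:00–14:30.
Ulrich → UTC: 11:00–12:30, 17:30–18:30.
Quinn ∩ Sven: 13:00–13:30, 15:00–17:00.
Quinn ∩ Sven ∩ Farrukh: (none).
Quinn ∩ Sven ∩ Farrukh ∩ Ulrich: (none).
Windows ≥ 30 min: (none).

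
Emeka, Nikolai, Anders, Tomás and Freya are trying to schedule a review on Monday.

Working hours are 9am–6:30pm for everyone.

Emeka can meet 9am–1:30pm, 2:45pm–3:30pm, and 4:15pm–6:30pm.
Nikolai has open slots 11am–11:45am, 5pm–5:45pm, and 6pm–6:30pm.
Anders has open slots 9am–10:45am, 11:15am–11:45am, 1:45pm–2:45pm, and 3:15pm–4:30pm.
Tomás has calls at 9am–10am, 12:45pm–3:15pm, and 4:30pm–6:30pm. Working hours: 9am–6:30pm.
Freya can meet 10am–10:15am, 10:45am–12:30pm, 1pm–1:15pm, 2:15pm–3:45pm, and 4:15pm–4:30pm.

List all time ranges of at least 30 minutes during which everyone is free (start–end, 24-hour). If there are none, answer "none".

11:15–11:45

Tomás free within 09:00–18:30: 10:00–12:45, 15:15–16:30.
Emeka ∩ Nikolai: 11:00–11:45, 17:00–17:45, 18:00–18:30.
Emeka ∩ Nikolai ∩ Anders: 11:15–11:45.
Emeka ∩ Nikolai ∩ Anders ∩ Tomás: 11:15–11:45.
Emeka ∩ Nikolai ∩ Anders ∩ Tomás ∩ Freya: 11:15–11:45.
Windows ≥ 30 min: 11:15–11:45.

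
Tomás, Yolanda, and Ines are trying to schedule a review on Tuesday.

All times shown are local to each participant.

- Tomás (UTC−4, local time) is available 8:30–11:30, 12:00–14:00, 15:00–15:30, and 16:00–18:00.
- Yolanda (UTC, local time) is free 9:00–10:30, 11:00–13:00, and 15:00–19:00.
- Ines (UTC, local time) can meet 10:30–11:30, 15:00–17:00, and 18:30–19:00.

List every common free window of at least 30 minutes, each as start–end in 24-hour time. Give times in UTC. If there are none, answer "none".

Tomás → UTC: 12:30–15:30, 16:00–18:00, 19:00–19:30, 20:00–22:00.
Yolanda → UTC: 09:00–10:30, 11:00–13:00, 15:00–19:00.
Ines → UTC: 10:30–11:30, 15:00–17:00, 18:30–19:00.
Tomás ∩ Yolanda: 12:30–13:00, 15:00–15:30, 16:00–18:00.
Tomás ∩ Yolanda ∩ Ines: 15:00–15:30, 16:00–17:00.
Windows ≥ 30 min: 15:00–15:30, 16:00–17:00.

15:00–15:30, 16:00–17:00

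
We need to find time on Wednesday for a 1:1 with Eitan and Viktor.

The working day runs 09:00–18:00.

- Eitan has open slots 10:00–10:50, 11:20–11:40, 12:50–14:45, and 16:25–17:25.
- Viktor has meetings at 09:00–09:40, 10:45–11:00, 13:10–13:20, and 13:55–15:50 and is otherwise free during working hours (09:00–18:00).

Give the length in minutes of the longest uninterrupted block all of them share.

Viktor free within 09:00–18:00: 09:40–10:45, 11:00–13:10, 13:20–13:55, 15:50–18:00.
Eitan ∩ Viktor: 10:00–10:45, 11:20–11:40, 12:50–13:10, 13:20–13:55, 16:25–17:25.
Common window lengths: 45, 20, 20, 35, 60 min; longest is 60.

60 minutes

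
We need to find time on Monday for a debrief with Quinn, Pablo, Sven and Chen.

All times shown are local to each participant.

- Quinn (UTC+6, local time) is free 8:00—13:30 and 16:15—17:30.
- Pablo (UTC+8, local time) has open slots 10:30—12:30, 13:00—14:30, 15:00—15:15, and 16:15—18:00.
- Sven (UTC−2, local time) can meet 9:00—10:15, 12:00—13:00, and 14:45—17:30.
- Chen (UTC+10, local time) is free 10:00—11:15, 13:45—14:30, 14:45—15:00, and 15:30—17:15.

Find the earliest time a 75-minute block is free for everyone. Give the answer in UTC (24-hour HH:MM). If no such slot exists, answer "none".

Quinn → UTC: 02:00–07:30, 10:15–11:30.
Pablo → UTC: 02:30–04:30, 05:00–06:30, 07:00–07:15, 08:15–10:00.
Sven → UTC: 11:00–12:15, 14:00–15:00, 16:45–19:30.
Chen → UTC: 00:00–01:15, 03:45–04:30, 04:45–05:00, 05:30–07:15.
Quinn ∩ Pablo: 02:30–04:30, 05:00–06:30, 07:00–07:15.
Quinn ∩ Pablo ∩ Sven: (none).
Quinn ∩ Pablo ∩ Sven ∩ Chen: (none).
Windows ≥ 75 min: (none).

none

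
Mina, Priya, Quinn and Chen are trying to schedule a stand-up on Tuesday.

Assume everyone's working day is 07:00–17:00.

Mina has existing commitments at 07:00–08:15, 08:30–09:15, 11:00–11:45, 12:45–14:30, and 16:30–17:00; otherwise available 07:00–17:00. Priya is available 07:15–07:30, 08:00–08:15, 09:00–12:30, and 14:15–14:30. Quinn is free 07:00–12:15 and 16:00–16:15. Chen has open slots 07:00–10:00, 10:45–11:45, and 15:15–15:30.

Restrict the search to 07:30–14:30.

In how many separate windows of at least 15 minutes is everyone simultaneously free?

Mina free within 07:00–17:00: 08:15–08:30, 09:15–11:00, 11:45–12:45, 14:30–16:30.
Mina ∩ Priya: 09:15–11:00, 11:45–12:30.
Mina ∩ Priya ∩ Quinn: 09:15–11:00, 11:45–12:15.
Mina ∩ Priya ∩ Quinn ∩ Chen: 09:15–10:00, 10:45–11:00.
Restricted to 07:30–14:30: 09:15–10:00, 10:45–11:00.
Windows ≥ 15 min: 09:15–10:00, 10:45–11:00.
That's 2 windows.

2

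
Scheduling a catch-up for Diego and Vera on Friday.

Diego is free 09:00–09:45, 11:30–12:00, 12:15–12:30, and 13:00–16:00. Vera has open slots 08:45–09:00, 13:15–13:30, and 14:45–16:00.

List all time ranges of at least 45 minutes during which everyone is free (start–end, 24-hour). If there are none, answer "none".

14:45–16:00

Diego ∩ Vera: 13:15–13:30, 14:45–16:00.
Windows ≥ 45 min: 14:45–16:00.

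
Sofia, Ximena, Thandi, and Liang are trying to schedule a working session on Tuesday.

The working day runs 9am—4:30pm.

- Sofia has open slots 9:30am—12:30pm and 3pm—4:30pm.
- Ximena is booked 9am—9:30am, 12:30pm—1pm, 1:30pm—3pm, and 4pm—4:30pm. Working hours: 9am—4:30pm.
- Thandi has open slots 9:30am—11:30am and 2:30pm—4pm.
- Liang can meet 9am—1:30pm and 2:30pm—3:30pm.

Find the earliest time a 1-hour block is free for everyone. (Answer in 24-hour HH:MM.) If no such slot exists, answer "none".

Ximena free within 09:00–16:30: 09:30–12:30, 13:00–13:30, 15:00–16:00.
Sofia ∩ Ximena: 09:30–12:30, 15:00–16:00.
Sofia ∩ Ximena ∩ Thandi: 09:30–11:30, 15:00–16:00.
Sofia ∩ Ximena ∩ Thandi ∩ Liang: 09:30–11:30, 15:00–15:30.
Windows ≥ 60 min: 09:30–11:30.
Earliest such window starts at 09:30.

09:30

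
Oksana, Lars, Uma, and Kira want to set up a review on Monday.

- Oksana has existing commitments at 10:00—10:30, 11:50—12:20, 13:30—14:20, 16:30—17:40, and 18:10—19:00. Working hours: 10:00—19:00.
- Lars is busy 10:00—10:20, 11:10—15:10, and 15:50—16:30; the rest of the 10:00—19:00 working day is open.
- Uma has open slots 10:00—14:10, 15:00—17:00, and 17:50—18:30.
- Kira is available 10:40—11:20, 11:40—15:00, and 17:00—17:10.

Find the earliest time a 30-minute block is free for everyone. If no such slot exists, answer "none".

10:40

Oksana free within 10:00–19:00: 10:30–11:50, 12:20–13:30, 14:20–16:30, 17:40–18:10.
Lars free within 10:00–19:00: 10:20–11:10, 15:10–15:50, 16:30–19:00.
Oksana ∩ Lars: 10:30–11:10, 15:10–15:50, 17:40–18:10.
Oksana ∩ Lars ∩ Uma: 10:30–11:10, 15:10–15:50, 17:50–18:10.
Oksana ∩ Lars ∩ Uma ∩ Kira: 10:40–11:10.
Windows ≥ 30 min: 10:40–11:10.
Earliest such window starts at 10:40.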